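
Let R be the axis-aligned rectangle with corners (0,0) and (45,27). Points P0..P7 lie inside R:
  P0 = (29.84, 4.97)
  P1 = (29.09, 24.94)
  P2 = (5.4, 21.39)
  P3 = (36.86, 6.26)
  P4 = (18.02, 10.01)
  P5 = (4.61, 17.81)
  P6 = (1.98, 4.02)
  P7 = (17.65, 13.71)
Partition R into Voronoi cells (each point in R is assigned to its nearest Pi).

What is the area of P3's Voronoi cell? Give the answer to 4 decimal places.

Area of P3's cell: 217.6654

1. box [0,45]×[0,27]: [(0, 0) (45, 0) (45, 27) (0, 27)]
2. ⊥bis P3·P0 via (33.35,5.615): [(34.3818, 0) (45, 0) (45, 27) (29.4203, 27)]  |A|=353.6717
3. ⊥bis P3·P1 via (32.975,15.6): [(31.6188, 15.0359) (34.3818, 0) (45, 0) (45, 20.6018)]  |A|=217.6654
4. ⊥bis P3·P2 via (21.13,13.825): [(31.6188, 15.0359) (34.3818, 0) (45, 0) (45, 20.6018)]  |A|=217.6654
5. ⊥bis P3·P4 via (27.44,8.135): [(31.6188, 15.0359) (34.3818, 0) (45, 0) (45, 20.6018)]  |A|=217.6654
6. ⊥bis P3·P5 via (20.735,12.035): [(31.6188, 15.0359) (34.3818, 0) (45, 0) (45, 20.6018)]  |A|=217.6654
7. ⊥bis P3·P6 via (19.42,5.14): [(31.6188, 15.0359) (34.3818, 0) (45, 0) (45, 20.6018)]  |A|=217.6654
8. ⊥bis P3·P7 via (27.255,9.985): [(31.6188, 15.0359) (34.3818, 0) (45, 0) (45, 20.6018)]  |A|=217.6654
9. canonical 4-gon: [(31.6188, 15.0359) (34.3818, 0) (45, 0) (45, 20.6018)]
10. shoelace: 217.6654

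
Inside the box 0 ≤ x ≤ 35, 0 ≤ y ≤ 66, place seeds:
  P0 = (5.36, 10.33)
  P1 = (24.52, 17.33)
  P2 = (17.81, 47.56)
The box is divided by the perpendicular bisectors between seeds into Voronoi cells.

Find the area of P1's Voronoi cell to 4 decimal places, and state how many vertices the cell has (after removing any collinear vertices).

1. box [0,35]×[0,66]: [(0, 0) (35, 0) (35, 66) (0, 66)]
2. ⊥bis P1·P0 via (14.94,13.83): [(0, 54.7229) (19.9927, 0) (35, 0) (35, 66) (0, 66)]  |A|=1762.9702
3. ⊥bis P1·P2 via (21.165,32.445): [(9.1162, 29.7706) (19.9927, 0) (35, 0) (35, 35.5159)]  |A|=683.031
4. canonical 4-gon: [(9.1162, 29.7706) (19.9927, 0) (35, 0) (35, 35.5159)]
5. shoelace: 683.031

Area of P1's cell: 683.0310 (4 vertices)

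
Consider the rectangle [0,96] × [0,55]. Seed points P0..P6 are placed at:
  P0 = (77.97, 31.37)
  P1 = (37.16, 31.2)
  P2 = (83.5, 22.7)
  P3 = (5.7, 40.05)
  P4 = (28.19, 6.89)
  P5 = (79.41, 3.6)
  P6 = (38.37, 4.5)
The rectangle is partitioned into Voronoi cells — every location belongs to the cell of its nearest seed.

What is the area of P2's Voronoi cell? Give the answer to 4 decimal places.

Area of P2's cell: 419.5109

1. box [0,96]×[0,55]: [(0, 0) (96, 0) (96, 55) (0, 55)]
2. ⊥bis P2·P0 via (80.735,27.035): [(38.3492, 0) (96, 0) (96, 36.7715)]  |A|=1059.9531
3. ⊥bis P2·P1 via (60.33,26.95): [(57.6441, 12.3069) (55.3866, 0) (96, 0) (96, 36.7715)]  |A|=955.1143
4. ⊥bis P2·P3 via (44.6,31.375): [(57.6441, 12.3069) (55.3866, 0) (96, 0) (96, 36.7715)]  |A|=955.1143
5. ⊥bis P2·P4 via (55.845,14.795): [(57.6441, 12.3069) (57.2188, 9.9887) (60.0741, 0) (96, 0) (96, 36.7715)]  |A|=931.7038
6. ⊥bis P2·P5 via (81.455,13.15): [(64.6184, 16.7553) (96, 10.0354) (96, 36.7715)]  |A|=419.5109
7. ⊥bis P2·P6 via (60.935,13.6): [(64.6184, 16.7553) (96, 10.0354) (96, 36.7715)]  |A|=419.5109
8. canonical 3-gon: [(64.6184, 16.7553) (96, 10.0354) (96, 36.7715)]
9. shoelace: 419.5109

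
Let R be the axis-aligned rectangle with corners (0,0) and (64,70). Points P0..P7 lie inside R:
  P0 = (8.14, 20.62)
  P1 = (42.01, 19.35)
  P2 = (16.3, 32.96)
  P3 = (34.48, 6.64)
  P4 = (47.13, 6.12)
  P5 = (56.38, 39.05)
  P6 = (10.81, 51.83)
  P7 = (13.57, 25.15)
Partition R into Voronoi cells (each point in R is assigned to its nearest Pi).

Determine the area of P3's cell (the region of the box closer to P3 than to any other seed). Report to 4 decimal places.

Area of P3's cell: 354.7028

1. box [0,64]×[0,70]: [(0, 0) (64, 0) (64, 70) (0, 70)]
2. ⊥bis P3·P0 via (21.31,13.63): [(14.0759, 0) (64, 0) (64, 70) (51.2285, 70)]  |A|=2194.3485
3. ⊥bis P3·P1 via (38.245,12.995): [(25.1048, 20.7799) (14.0759, 0) (60.1795, 0)]  |A|=479.0134
4. ⊥bis P3·P2 via (25.39,19.8): [(26.022, 20.2365) (24.1187, 18.9218) (14.0759, 0) (60.1795, 0)]  |A|=477.8934
5. ⊥bis P3·P4 via (40.805,6.38): [(41.0096, 11.3571) (26.022, 20.2365) (24.1187, 18.9218) (14.0759, 0) (40.5427, 0)]  |A|=366.3851
6. ⊥bis P3·P5 via (45.43,22.845): [(41.0096, 11.3571) (26.022, 20.2365) (24.1187, 18.9218) (14.0759, 0) (40.5427, 0)]  |A|=366.3851
7. ⊥bis P3·P6 via (22.645,29.235): [(41.0096, 11.3571) (26.022, 20.2365) (24.1187, 18.9218) (14.0759, 0) (40.5427, 0)]  |A|=366.3851
8. ⊥bis P3·P7 via (24.025,15.895): [(41.0096, 11.3571) (27.233, 19.519) (20.247, 11.6271) (14.0759, 0) (40.5427, 0)]  |A|=354.7028
9. canonical 5-gon: [(41.0096, 11.3571) (27.233, 19.519) (20.247, 11.6271) (14.0759, 0) (40.5427, 0)]
10. shoelace: 354.7028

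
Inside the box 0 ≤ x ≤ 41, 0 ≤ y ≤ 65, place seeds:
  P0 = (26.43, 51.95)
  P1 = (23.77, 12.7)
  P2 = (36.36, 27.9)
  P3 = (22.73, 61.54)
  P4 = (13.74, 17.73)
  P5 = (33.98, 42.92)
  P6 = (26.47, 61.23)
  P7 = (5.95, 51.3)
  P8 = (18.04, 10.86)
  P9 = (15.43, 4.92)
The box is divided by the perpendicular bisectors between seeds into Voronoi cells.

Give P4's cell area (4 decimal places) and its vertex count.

1. box [0,41]×[0,65]: [(0, 0) (41, 0) (41, 65) (0, 65)]
2. ⊥bis P4·P0 via (20.085,34.84): [(0, 42.2882) (0, 0) (41, 0) (41, 27.084)]  |A|=1422.1302
3. ⊥bis P4·P1 via (18.755,15.215): [(27.2621, 32.1785) (0, 42.2882) (0, 0) (11.1247, 0)]  |A|=755.4218
4. ⊥bis P4·P2 via (25.05,22.815): [(23.8759, 25.4263) (19.5552, 35.0365) (0, 42.2882) (0, 0) (11.1247, 0)]  |A|=724.564
5. ⊥bis P4·P3 via (18.235,39.635): [(23.8759, 25.4263) (19.5552, 35.0365) (0, 42.2882) (0, 0) (11.1247, 0)]  |A|=724.564
6. ⊥bis P4·P5 via (23.86,30.325): [(23.8759, 25.4263) (20.4369, 33.0755) (16.6601, 36.1101) (0, 42.2882) (0, 0) (11.1247, 0)]  |A|=722.1986
7. ⊥bis P4·P6 via (20.105,39.48): [(23.8759, 25.4263) (20.4369, 33.0755) (16.6601, 36.1101) (0, 42.2882) (0, 0) (11.1247, 0)]  |A|=722.1986
8. ⊥bis P4·P7 via (9.845,34.515): [(23.8759, 25.4263) (20.4369, 33.0755) (16.6732, 36.0995) (0, 32.2304) (0, 0) (11.1247, 0)]  |A|=638.3032
9. ⊥bis P4·P8 via (15.89,14.295): [(19.3933, 16.4877) (23.8759, 25.4263) (20.4369, 33.0755) (16.6732, 36.0995) (0, 32.2304) (0, 4.3493)]  |A|=504.4188
10. ⊥bis P4·P9 via (14.585,11.325): [(10.2262, 10.7499) (19.3933, 16.4877) (23.8759, 25.4263) (20.4369, 33.0755) (16.6732, 36.0995) (0, 32.2304) (0, 9.4008)]  |A|=478.5899
11. canonical 7-gon: [(10.2262, 10.7499) (19.3933, 16.4877) (23.8759, 25.4263) (20.4369, 33.0755) (16.6732, 36.0995) (0, 32.2304) (0, 9.4008)]
12. shoelace: 478.5899

Area of P4's cell: 478.5899 (7 vertices)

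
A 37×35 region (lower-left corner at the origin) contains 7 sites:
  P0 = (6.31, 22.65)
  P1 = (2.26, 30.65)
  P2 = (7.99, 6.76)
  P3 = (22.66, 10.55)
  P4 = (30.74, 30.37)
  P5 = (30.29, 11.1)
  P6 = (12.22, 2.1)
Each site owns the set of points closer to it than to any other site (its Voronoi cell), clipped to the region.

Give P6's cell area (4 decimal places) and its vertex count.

Area of P6's cell: 78.6199 (3 vertices)

1. box [0,37]×[0,35]: [(0, 0) (37, 0) (37, 35) (0, 35)]
2. ⊥bis P6·P0 via (9.265,12.375): [(0, 9.7105) (0, 0) (37, 0) (37, 20.3513)]  |A|=556.1435
3. ⊥bis P6·P1 via (7.24,16.375): [(0, 9.7105) (0, 0) (37, 0) (37, 20.3513)]  |A|=556.1435
4. ⊥bis P6·P2 via (10.105,4.43): [(23.3063, 16.4132) (5.2247, 0) (37, 0) (37, 20.3513)]  |A|=400.1093
5. ⊥bis P6·P3 via (17.44,6.325): [(15.2176, 9.0708) (5.2247, 0) (22.5594, 0)]  |A|=78.6199
6. ⊥bis P6·P4 via (21.48,16.235): [(15.2176, 9.0708) (5.2247, 0) (22.5594, 0)]  |A|=78.6199
7. ⊥bis P6·P5 via (21.255,6.6): [(15.2176, 9.0708) (5.2247, 0) (22.5594, 0)]  |A|=78.6199
8. canonical 3-gon: [(15.2176, 9.0708) (5.2247, 0) (22.5594, 0)]
9. shoelace: 78.6199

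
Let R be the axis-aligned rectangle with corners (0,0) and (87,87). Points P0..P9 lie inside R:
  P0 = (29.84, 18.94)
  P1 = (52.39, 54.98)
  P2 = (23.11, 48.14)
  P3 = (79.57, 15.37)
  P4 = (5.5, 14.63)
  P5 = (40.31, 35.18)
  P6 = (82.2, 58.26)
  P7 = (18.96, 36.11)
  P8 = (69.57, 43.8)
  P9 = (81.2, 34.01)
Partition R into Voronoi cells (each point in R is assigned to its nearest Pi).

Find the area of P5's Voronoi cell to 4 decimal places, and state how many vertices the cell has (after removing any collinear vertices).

Area of P5's cell: 621.3709 (6 vertices)

1. box [0,87]×[0,87]: [(0, 0) (87, 0) (87, 87) (0, 87)]
2. ⊥bis P5·P0 via (35.075,27.06): [(0, 49.673) (77.0477, 0) (87, 0) (87, 87) (0, 87)]  |A|=5655.4039
3. ⊥bis P5·P1 via (46.35,45.08): [(0, 73.3582) (0, 49.673) (77.0477, 0) (87, 0) (87, 20.2794)]  |A|=2159.6385
4. ⊥bis P5·P2 via (31.71,41.66): [(38.0859, 50.1219) (25.406, 33.2936) (77.0477, 0) (87, 0) (87, 20.2794)]  |A|=1390.9878
5. ⊥bis P5·P3 via (59.94,25.275): [(64.3821, 34.0786) (38.0859, 50.1219) (25.406, 33.2936) (54.5163, 14.5261)]  |A|=700.1411
6. ⊥bis P5·P4 via (22.905,24.905): [(64.3821, 34.0786) (38.0859, 50.1219) (25.406, 33.2936) (54.5163, 14.5261)]  |A|=700.1411
7. ⊥bis P5·P6 via (61.255,46.72): [(64.3821, 34.0786) (38.0859, 50.1219) (25.406, 33.2936) (54.5163, 14.5261)]  |A|=700.1411
8. ⊥bis P5·P7 via (29.635,35.645): [(64.3821, 34.0786) (38.0859, 50.1219) (29.7858, 39.1062) (29.4199, 30.7059) (54.5163, 14.5261)]  |A|=682.8089
9. ⊥bis P5·P8 via (54.94,39.49): [(59.4272, 24.2586) (54.8146, 39.9158) (38.0859, 50.1219) (29.7858, 39.1062) (29.4199, 30.7059) (54.5163, 14.5261)]  |A|=621.3709
10. ⊥bis P5·P9 via (60.755,34.595): [(59.4272, 24.2586) (54.8146, 39.9158) (38.0859, 50.1219) (29.7858, 39.1062) (29.4199, 30.7059) (54.5163, 14.5261)]  |A|=621.3709
11. canonical 6-gon: [(59.4272, 24.2586) (54.8146, 39.9158) (38.0859, 50.1219) (29.7858, 39.1062) (29.4199, 30.7059) (54.5163, 14.5261)]
12. shoelace: 621.3709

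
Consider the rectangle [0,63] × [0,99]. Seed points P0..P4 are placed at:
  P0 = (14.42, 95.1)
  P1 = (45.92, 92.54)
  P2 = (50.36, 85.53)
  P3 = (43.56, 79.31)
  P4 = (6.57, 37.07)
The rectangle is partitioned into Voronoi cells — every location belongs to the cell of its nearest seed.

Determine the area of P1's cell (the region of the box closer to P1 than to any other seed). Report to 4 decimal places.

Area of P1's cell: 286.7287

1. box [0,63]×[0,99]: [(0, 0) (63, 0) (63, 99) (0, 99)]
2. ⊥bis P1·P0 via (30.17,93.82): [(22.5453, 0) (63, 0) (63, 99) (30.591, 99)]  |A|=3606.7561
3. ⊥bis P1·P2 via (48.14,89.035): [(28.7848, 76.7758) (63, 98.447) (63, 99) (30.591, 99)]  |A|=369.5921
4. ⊥bis P1·P3 via (44.74,85.925): [(29.7457, 88.5997) (43.5617, 86.1352) (63, 98.447) (63, 99) (30.591, 99)]  |A|=286.7287
5. ⊥bis P1·P4 via (26.245,64.805): [(29.7457, 88.5997) (43.5617, 86.1352) (63, 98.447) (63, 99) (30.591, 99)]  |A|=286.7287
6. canonical 5-gon: [(29.7457, 88.5997) (43.5617, 86.1352) (63, 98.447) (63, 99) (30.591, 99)]
7. shoelace: 286.7287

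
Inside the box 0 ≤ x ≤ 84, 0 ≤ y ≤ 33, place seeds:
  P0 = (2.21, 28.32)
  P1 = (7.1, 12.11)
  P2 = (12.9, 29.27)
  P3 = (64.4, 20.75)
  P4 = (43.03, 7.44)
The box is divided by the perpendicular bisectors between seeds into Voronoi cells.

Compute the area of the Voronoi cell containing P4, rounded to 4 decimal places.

Area of P4's cell: 774.5978

1. box [0,84]×[0,33]: [(0, 0) (84, 0) (84, 33) (0, 33)]
2. ⊥bis P4·P0 via (22.62,17.88): [(13.4741, 0) (84, 0) (84, 33) (30.3541, 33)]  |A|=2048.8343
3. ⊥bis P4·P1 via (25.065,9.775): [(27.3102, 27.0493) (23.7945, 0) (84, 0) (84, 33) (30.3541, 33)]  |A|=1909.255
4. ⊥bis P4·P2 via (27.965,18.355): [(25.79, 15.3531) (23.7945, 0) (84, 0) (84, 33) (38.5757, 33)]  |A|=1823.4341
5. ⊥bis P4·P3 via (53.715,14.095): [(25.79, 15.3531) (23.7945, 0) (62.4939, 0) (41.9403, 33) (38.5757, 33)]  |A|=774.5978
6. canonical 5-gon: [(25.79, 15.3531) (23.7945, 0) (62.4939, 0) (41.9403, 33) (38.5757, 33)]
7. shoelace: 774.5978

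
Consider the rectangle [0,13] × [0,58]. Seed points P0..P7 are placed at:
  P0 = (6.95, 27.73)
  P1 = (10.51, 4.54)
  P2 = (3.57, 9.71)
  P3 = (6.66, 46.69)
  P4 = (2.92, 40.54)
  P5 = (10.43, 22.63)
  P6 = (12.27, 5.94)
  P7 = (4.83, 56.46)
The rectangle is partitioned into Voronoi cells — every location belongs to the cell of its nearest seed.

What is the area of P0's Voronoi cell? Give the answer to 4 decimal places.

1. box [0,13]×[0,58]: [(0, 0) (13, 0) (13, 58) (0, 58)]
2. ⊥bis P0·P1 via (8.73,16.135): [(0, 14.7948) (13, 16.7905) (13, 58) (0, 58)]  |A|=548.6954
3. ⊥bis P0·P2 via (5.26,18.72): [(0, 19.7066) (13, 17.2682) (13, 58) (0, 58)]  |A|=513.6636
4. ⊥bis P0·P3 via (6.805,37.21): [(0, 37.1059) (0, 19.7066) (13, 17.2682) (13, 37.3048)]  |A|=243.333
5. ⊥bis P0·P4 via (4.935,34.135): [(0, 32.5825) (0, 19.7066) (13, 17.2682) (13, 36.6722)]  |A|=209.8191
6. ⊥bis P0·P5 via (8.69,25.18): [(0, 32.5825) (0, 19.7066) (0.5245, 19.6082) (13, 28.1209) (13, 36.6722)]  |A|=142.1224
7. ⊥bis P0·P6 via (9.61,16.835): [(0, 32.5825) (0, 19.7066) (0.5245, 19.6082) (13, 28.1209) (13, 36.6722)]  |A|=142.1224
8. ⊥bis P0·P7 via (5.89,42.095): [(0, 32.5825) (0, 19.7066) (0.5245, 19.6082) (13, 28.1209) (13, 36.6722)]  |A|=142.1224
9. canonical 5-gon: [(0, 32.5825) (0, 19.7066) (0.5245, 19.6082) (13, 28.1209) (13, 36.6722)]
10. shoelace: 142.1224

Area of P0's cell: 142.1224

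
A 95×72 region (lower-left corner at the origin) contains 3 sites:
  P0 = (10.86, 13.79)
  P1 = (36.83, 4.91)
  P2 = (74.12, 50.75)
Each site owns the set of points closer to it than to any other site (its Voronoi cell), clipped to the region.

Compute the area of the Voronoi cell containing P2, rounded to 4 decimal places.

1. box [0,95]×[0,72]: [(0, 0) (95, 0) (95, 72) (0, 72)]
2. ⊥bis P2·P0 via (42.49,32.27): [(61.3439, 0) (95, 0) (95, 72) (19.2775, 72)]  |A|=3937.6276
3. ⊥bis P2·P1 via (55.475,27.83): [(35.6722, 43.9392) (89.686, 0) (95, 0) (95, 72) (19.2775, 72)]  |A|=3314.9639
4. canonical 5-gon: [(35.6722, 43.9392) (89.686, 0) (95, 0) (95, 72) (19.2775, 72)]
5. shoelace: 3314.9639

Area of P2's cell: 3314.9639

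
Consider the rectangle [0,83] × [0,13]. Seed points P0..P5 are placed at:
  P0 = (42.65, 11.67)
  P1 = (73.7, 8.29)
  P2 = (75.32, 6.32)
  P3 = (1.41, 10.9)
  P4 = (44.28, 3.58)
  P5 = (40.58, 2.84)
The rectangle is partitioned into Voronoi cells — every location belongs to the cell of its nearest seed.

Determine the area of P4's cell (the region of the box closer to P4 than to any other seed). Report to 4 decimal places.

Area of P4's cell: 152.1334

1. box [0,83]×[0,13]: [(0, 0) (83, 0) (83, 13) (0, 13)]
2. ⊥bis P4·P0 via (43.465,7.625): [(5.6207, 0) (83, 0) (83, 13) (70.1421, 13)]  |A|=586.5417
3. ⊥bis P4·P1 via (58.99,5.935): [(58.2428, 10.6025) (5.6207, 0) (59.9402, 0)]  |A|=287.9604
4. ⊥bis P4·P2 via (59.8,4.95): [(58.2428, 10.6025) (5.6207, 0) (59.9402, 0)]  |A|=287.9604
5. ⊥bis P4·P3 via (22.845,7.24): [(58.2428, 10.6025) (22.1784, 3.3361) (21.6088, 0) (59.9402, 0)]  |A|=261.2914
6. ⊥bis P4·P5 via (42.43,3.21): [(58.2428, 10.6025) (41.6213, 7.2535) (43.072, 0) (59.9402, 0)]  |A|=152.1334
7. canonical 4-gon: [(58.2428, 10.6025) (41.6213, 7.2535) (43.072, 0) (59.9402, 0)]
8. shoelace: 152.1334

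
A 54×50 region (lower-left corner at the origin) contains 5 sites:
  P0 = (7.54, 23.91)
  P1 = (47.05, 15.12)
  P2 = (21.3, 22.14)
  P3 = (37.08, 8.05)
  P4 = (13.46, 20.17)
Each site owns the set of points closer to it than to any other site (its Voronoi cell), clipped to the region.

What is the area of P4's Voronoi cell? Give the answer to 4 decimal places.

1. box [0,54]×[0,50]: [(0, 0) (54, 0) (54, 50) (0, 50)]
2. ⊥bis P4·P0 via (10.5,22.04): [(0, 5.4197) (0, 0) (54, 0) (54, 50) (28.1639, 50)]  |A|=2072.2217
3. ⊥bis P4·P1 via (30.255,17.645): [(0, 5.4197) (0, 0) (27.6022, 0) (35.1193, 50) (28.1639, 50)]  |A|=940.2601
4. ⊥bis P4·P2 via (17.38,21.155): [(15.2631, 29.5795) (0, 5.4197) (0, 0) (22.6957, 0)]  |A|=377.0248
5. ⊥bis P4·P3 via (25.27,14.11): [(21.1619, 6.104) (15.2631, 29.5795) (0, 5.4197) (0, 0) (18.0298, 0)]  |A|=362.7844
6. canonical 5-gon: [(21.1619, 6.104) (15.2631, 29.5795) (0, 5.4197) (0, 0) (18.0298, 0)]
7. shoelace: 362.7844

Area of P4's cell: 362.7844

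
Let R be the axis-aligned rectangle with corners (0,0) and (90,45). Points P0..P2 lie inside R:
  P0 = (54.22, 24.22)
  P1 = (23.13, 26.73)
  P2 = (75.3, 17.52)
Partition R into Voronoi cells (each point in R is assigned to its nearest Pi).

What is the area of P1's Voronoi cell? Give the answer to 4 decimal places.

Area of P1's cell: 1729.5668

1. box [0,90]×[0,45]: [(0, 0) (90, 0) (90, 45) (0, 45)]
2. ⊥bis P1·P0 via (38.675,25.475): [(0, 0) (36.6183, 0) (40.2513, 45) (0, 45)]  |A|=1729.5668
3. ⊥bis P1·P2 via (49.215,22.125): [(0, 0) (36.6183, 0) (40.2513, 45) (0, 45)]  |A|=1729.5668
4. canonical 4-gon: [(0, 0) (36.6183, 0) (40.2513, 45) (0, 45)]
5. shoelace: 1729.5668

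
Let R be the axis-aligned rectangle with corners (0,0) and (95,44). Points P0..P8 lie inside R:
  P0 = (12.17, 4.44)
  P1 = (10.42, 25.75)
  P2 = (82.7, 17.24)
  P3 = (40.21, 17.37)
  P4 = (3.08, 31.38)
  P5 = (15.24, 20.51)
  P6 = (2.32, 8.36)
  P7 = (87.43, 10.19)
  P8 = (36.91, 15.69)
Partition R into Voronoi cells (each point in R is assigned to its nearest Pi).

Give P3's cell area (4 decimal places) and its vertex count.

1. box [0,95]×[0,44]: [(0, 0) (95, 0) (95, 44) (0, 44)]
2. ⊥bis P3·P0 via (26.19,10.905): [(31.2186, 0) (95, 0) (95, 44) (10.929, 44)]  |A|=3252.753
3. ⊥bis P3·P1 via (25.315,21.56): [(23.7849, 16.1207) (31.2186, 0) (95, 0) (95, 44) (31.6274, 44)]  |A|=2964.224
4. ⊥bis P3·P2 via (61.455,17.305): [(23.7849, 16.1207) (31.2186, 0) (61.4021, 0) (61.5367, 44) (31.6274, 44)]  |A|=1488.8761
5. ⊥bis P3·P4 via (21.645,24.375): [(23.7849, 16.1207) (31.2186, 0) (61.4021, 0) (61.5367, 44) (31.6274, 44)]  |A|=1488.8761
6. ⊥bis P3·P5 via (27.725,18.94): [(30.2691, 39.1713) (26.6022, 10.0111) (31.2186, 0) (61.4021, 0) (61.5367, 44) (31.6274, 44)]  |A|=1436.5982
7. ⊥bis P3·P6 via (21.265,12.865): [(30.2691, 39.1713) (26.6022, 10.0111) (31.2186, 0) (61.4021, 0) (61.5367, 44) (31.6274, 44)]  |A|=1436.5982
8. ⊥bis P3·P7 via (63.82,13.78): [(30.2691, 39.1713) (26.6022, 10.0111) (31.2186, 0) (61.4021, 0) (61.5367, 44) (31.6274, 44)]  |A|=1436.5982
9. ⊥bis P3·P8 via (38.56,16.53): [(30.2691, 39.1713) (29.6282, 34.0746) (46.9753, 0) (61.4021, 0) (61.5367, 44) (31.6274, 44)]  |A|=1097.4565
10. canonical 6-gon: [(30.2691, 39.1713) (29.6282, 34.0746) (46.9753, 0) (61.4021, 0) (61.5367, 44) (31.6274, 44)]
11. shoelace: 1097.4565

Area of P3's cell: 1097.4565 (6 vertices)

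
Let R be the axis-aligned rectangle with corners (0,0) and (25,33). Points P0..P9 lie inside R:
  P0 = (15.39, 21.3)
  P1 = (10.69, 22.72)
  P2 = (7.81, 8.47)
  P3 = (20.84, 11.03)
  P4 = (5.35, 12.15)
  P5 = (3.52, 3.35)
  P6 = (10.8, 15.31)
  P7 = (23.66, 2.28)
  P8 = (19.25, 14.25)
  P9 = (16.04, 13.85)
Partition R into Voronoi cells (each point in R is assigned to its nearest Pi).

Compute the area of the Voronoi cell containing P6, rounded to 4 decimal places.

Area of P6's cell: 46.9498

1. box [0,25]×[0,33]: [(0, 0) (25, 0) (25, 33) (0, 33)]
2. ⊥bis P6·P0 via (13.095,18.305): [(0, 28.3394) (0, 0) (25, 0) (25, 9.1825)]  |A|=469.0234
3. ⊥bis P6·P1 via (10.745,19.015): [(12.1414, 19.0357) (0, 18.8555) (0, 0) (25, 0) (25, 9.1825)]  |A|=411.4495
4. ⊥bis P6·P2 via (9.305,11.89): [(12.1414, 19.0357) (0, 18.8555) (0, 15.9575) (25, 5.0292) (25, 9.1825)]  |A|=149.1156
5. ⊥bis P6·P3 via (15.82,13.17): [(16.7991, 15.4667) (12.1414, 19.0357) (0, 18.8555) (0, 15.9575) (14.3367, 9.6905)]  |A|=95.5496
6. ⊥bis P6·P4 via (8.075,13.73): [(16.7991, 15.4667) (12.1414, 19.0357) (5.0596, 18.9306) (9.0865, 11.9855) (14.3367, 9.6905)]  |A|=64.6625
7. ⊥bis P6·P5 via (7.16,9.33): [(16.7991, 15.4667) (12.1414, 19.0357) (5.0596, 18.9306) (9.0865, 11.9855) (14.3367, 9.6905)]  |A|=64.6625
8. ⊥bis P6·P7 via (17.23,8.795): [(16.7991, 15.4667) (12.1414, 19.0357) (5.0596, 18.9306) (9.0865, 11.9855) (14.3367, 9.6905)]  |A|=64.6625
9. ⊥bis P6·P8 via (15.025,14.78): [(14.4073, 9.8562) (15.2592, 16.6467) (12.1414, 19.0357) (5.0596, 18.9306) (9.0865, 11.9855) (14.3367, 9.6905)]  |A|=58.9317
10. ⊥bis P6·P9 via (13.42,14.58): [(14.2181, 17.4444) (12.1414, 19.0357) (5.0596, 18.9306) (9.0865, 11.9855) (12.3051, 10.5786)]  |A|=46.9498
11. canonical 5-gon: [(14.2181, 17.4444) (12.1414, 19.0357) (5.0596, 18.9306) (9.0865, 11.9855) (12.3051, 10.5786)]
12. shoelace: 46.9498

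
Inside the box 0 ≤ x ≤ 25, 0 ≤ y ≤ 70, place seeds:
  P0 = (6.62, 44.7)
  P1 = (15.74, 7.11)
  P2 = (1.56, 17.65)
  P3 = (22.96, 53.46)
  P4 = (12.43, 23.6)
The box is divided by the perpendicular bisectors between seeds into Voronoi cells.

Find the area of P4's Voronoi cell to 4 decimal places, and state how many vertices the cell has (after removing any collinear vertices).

1. box [0,25]×[0,70]: [(0, 0) (25, 0) (25, 70) (0, 70)]
2. ⊥bis P4·P0 via (9.525,34.15): [(0, 31.5272) (0, 0) (25, 0) (25, 38.4111)]  |A|=874.2296
3. ⊥bis P4·P1 via (14.085,15.355): [(0, 31.5272) (0, 12.5278) (25, 17.5459) (25, 38.4111)]  |A|=498.3084
4. ⊥bis P4·P2 via (6.995,20.625): [(0.8928, 31.7731) (10.296, 14.5944) (25, 17.5459) (25, 38.4111)]  |A|=391.6748
5. ⊥bis P4·P3 via (17.695,38.53): [(21.0873, 37.3337) (0.8928, 31.7731) (10.296, 14.5944) (25, 17.5459) (25, 35.9539)]  |A|=386.8676
6. canonical 5-gon: [(21.0873, 37.3337) (0.8928, 31.7731) (10.296, 14.5944) (25, 17.5459) (25, 35.9539)]
7. shoelace: 386.8676

Area of P4's cell: 386.8676 (5 vertices)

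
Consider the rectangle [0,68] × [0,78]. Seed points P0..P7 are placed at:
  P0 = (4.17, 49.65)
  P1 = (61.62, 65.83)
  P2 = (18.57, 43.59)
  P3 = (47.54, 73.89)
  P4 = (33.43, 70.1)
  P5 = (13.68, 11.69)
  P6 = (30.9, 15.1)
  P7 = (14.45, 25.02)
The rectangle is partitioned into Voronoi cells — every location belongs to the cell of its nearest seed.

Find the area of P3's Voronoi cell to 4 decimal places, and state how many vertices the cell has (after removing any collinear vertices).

Area of P3's cell: 246.6220 (3 vertices)

1. box [0,68]×[0,78]: [(0, 0) (68, 0) (68, 78) (0, 78)]
2. ⊥bis P3·P0 via (25.855,61.77): [(60.379, 0) (68, 0) (68, 78) (16.7839, 78)]  |A|=2294.6493
3. ⊥bis P3·P1 via (54.58,69.86): [(37.7579, 40.4735) (59.2397, 78) (16.7839, 78)]  |A|=796.6099
4. ⊥bis P3·P2 via (33.055,58.74): [(21.2289, 70.047) (42.8522, 49.3728) (59.2397, 78) (16.7839, 78)]  |A|=647.7321
5. ⊥bis P3·P4 via (40.485,71.995): [(45.3768, 53.783) (59.2397, 78) (38.872, 78)]  |A|=246.622
6. ⊥bis P3·P5 via (30.61,42.79): [(45.3768, 53.783) (59.2397, 78) (38.872, 78)]  |A|=246.622
7. ⊥bis P3·P6 via (39.22,44.495): [(45.3768, 53.783) (59.2397, 78) (38.872, 78)]  |A|=246.622
8. ⊥bis P3·P7 via (30.995,49.455): [(45.3768, 53.783) (59.2397, 78) (38.872, 78)]  |A|=246.622
9. canonical 3-gon: [(45.3768, 53.783) (59.2397, 78) (38.872, 78)]
10. shoelace: 246.622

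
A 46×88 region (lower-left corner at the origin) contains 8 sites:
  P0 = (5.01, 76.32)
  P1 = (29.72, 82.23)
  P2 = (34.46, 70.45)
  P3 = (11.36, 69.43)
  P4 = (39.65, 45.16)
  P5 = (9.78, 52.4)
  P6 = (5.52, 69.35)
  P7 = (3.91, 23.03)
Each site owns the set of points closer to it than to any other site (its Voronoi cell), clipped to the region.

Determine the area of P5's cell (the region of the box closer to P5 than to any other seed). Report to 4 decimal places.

Area of P5's cell: 565.5320

1. box [0,46]×[0,88]: [(0, 0) (46, 0) (46, 88) (0, 88)]
2. ⊥bis P5·P0 via (7.395,64.36): [(0, 62.8853) (0, 0) (46, 0) (46, 72.0584)]  |A|=3103.7059
3. ⊥bis P5·P1 via (19.75,67.315): [(20.316, 66.9366) (0, 62.8853) (0, 0) (46, 0) (46, 49.7681)]  |A|=2817.4536
4. ⊥bis P5·P2 via (22.12,61.425): [(18.3725, 66.5491) (0, 62.8853) (0, 0) (46, 0) (46, 28.7736)]  |A|=2505.7789
5. ⊥bis P5·P3 via (10.57,60.915): [(23.3609, 59.7283) (0, 61.8957) (0, 0) (46, 0) (46, 28.7736)]  |A|=2422.4238
6. ⊥bis P5·P4 via (24.715,48.78): [(26.3711, 55.6125) (23.3609, 59.7283) (0, 61.8957) (0, 0) (12.8915, 0)]  |A|=1219.405
7. ⊥bis P5·P6 via (7.65,60.875): [(26.3711, 55.6125) (23.3609, 59.7283) (8.5535, 61.1021) (0, 58.9523) (0, 0) (12.8915, 0)]  |A|=1206.8171
8. ⊥bis P5·P7 via (6.845,37.715): [(21.3313, 34.8197) (26.3711, 55.6125) (23.3609, 59.7283) (8.5535, 61.1021) (0, 58.9523) (0, 39.0831)]  |A|=565.532
9. canonical 6-gon: [(21.3313, 34.8197) (26.3711, 55.6125) (23.3609, 59.7283) (8.5535, 61.1021) (0, 58.9523) (0, 39.0831)]
10. shoelace: 565.532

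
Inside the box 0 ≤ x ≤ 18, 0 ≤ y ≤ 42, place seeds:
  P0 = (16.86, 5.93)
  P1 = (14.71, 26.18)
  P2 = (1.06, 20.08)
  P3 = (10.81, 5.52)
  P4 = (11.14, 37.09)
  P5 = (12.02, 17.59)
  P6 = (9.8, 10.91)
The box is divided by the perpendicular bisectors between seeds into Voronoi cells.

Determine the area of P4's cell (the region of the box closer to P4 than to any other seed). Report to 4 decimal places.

1. box [0,18]×[0,42]: [(0, 0) (18, 0) (18, 42) (0, 42)]
2. ⊥bis P4·P0 via (14,21.51): [(0, 18.94) (18, 22.2443) (18, 42) (0, 42)]  |A|=385.3412
3. ⊥bis P4·P1 via (12.925,31.635): [(0, 27.4056) (18, 33.2957) (18, 42) (0, 42)]  |A|=209.6883
4. ⊥bis P4·P2 via (6.1,28.585): [(0, 32.1998) (5.2121, 29.1112) (18, 33.2957) (18, 42) (0, 42)]  |A|=197.1944
5. ⊥bis P4·P3 via (10.975,21.305): [(0, 32.1998) (5.2121, 29.1112) (18, 33.2957) (18, 42) (0, 42)]  |A|=197.1944
6. ⊥bis P4·P5 via (11.58,27.34): [(0, 32.1998) (5.2121, 29.1112) (18, 33.2957) (18, 42) (0, 42)]  |A|=197.1944
7. ⊥bis P4·P6 via (10.47,24): [(0, 32.1998) (5.2121, 29.1112) (18, 33.2957) (18, 42) (0, 42)]  |A|=197.1944
8. canonical 5-gon: [(0, 32.1998) (5.2121, 29.1112) (18, 33.2957) (18, 42) (0, 42)]
9. shoelace: 197.1944

Area of P4's cell: 197.1944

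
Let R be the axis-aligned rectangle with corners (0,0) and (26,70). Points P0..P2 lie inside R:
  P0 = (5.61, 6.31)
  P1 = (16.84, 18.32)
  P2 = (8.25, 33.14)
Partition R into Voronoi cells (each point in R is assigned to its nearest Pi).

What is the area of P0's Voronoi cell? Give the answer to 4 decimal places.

Area of P0's cell: 274.7871

1. box [0,26]×[0,70]: [(0, 0) (26, 0) (26, 70) (0, 70)]
2. ⊥bis P0·P1 via (11.225,12.315): [(0, 22.811) (0, 0) (24.3954, 0)]  |A|=278.2411
3. ⊥bis P0·P2 via (6.93,19.725): [(2.8734, 20.1242) (0, 20.4069) (0, 0) (24.3954, 0)]  |A|=274.7871
4. canonical 4-gon: [(2.8734, 20.1242) (0, 20.4069) (0, 0) (24.3954, 0)]
5. shoelace: 274.7871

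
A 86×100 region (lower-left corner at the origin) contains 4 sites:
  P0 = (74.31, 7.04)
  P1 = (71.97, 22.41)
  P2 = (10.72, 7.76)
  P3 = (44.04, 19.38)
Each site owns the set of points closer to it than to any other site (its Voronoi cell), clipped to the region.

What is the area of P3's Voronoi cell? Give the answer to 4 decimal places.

1. box [0,86]×[0,100]: [(0, 0) (86, 0) (86, 100) (0, 100)]
2. ⊥bis P3·P0 via (59.175,13.21): [(0, 0) (53.7898, 0) (86, 79.0117) (86, 100) (0, 100)]  |A|=7327.5071
3. ⊥bis P3·P1 via (58.005,20.895): [(0, 0) (53.7898, 0) (58.9094, 12.5585) (49.4233, 100) (0, 100)]  |A|=5444.0506
4. ⊥bis P3·P2 via (27.38,13.57): [(0, 92.0813) (32.1124, 0) (53.7898, 0) (58.9094, 12.5585) (49.4233, 100) (0, 100)]  |A|=3965.5747
5. canonical 6-gon: [(0, 92.0813) (32.1124, 0) (53.7898, 0) (58.9094, 12.5585) (49.4233, 100) (0, 100)]
6. shoelace: 3965.5747

Area of P3's cell: 3965.5747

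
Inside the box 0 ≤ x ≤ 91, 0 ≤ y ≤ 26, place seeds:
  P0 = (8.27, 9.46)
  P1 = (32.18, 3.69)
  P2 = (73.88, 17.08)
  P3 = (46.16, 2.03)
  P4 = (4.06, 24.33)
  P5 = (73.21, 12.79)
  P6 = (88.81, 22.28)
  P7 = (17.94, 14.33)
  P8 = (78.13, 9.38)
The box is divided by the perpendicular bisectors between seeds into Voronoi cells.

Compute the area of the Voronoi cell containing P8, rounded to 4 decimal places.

Area of P8's cell: 253.8590

1. box [0,91]×[0,26]: [(0, 0) (91, 0) (91, 26) (0, 26)]
2. ⊥bis P8·P0 via (43.2,9.42): [(43.1892, 0) (91, 0) (91, 26) (43.219, 26)]  |A|=1242.6934
3. ⊥bis P8·P1 via (55.155,6.535): [(55.9642, 0) (91, 0) (91, 26) (52.7446, 26)]  |A|=952.7846
4. ⊥bis P8·P2 via (76.005,13.23): [(55.7129, 2.0298) (55.9642, 0) (91, 0) (91, 21.5065)]  |A|=415.0084
5. ⊥bis P8·P3 via (62.145,5.705): [(62.1705, 5.5941) (63.4566, 0) (91, 0) (91, 21.5065)]  |A|=387.0502
6. ⊥bis P8·P4 via (41.095,16.855): [(62.1705, 5.5941) (63.4566, 0) (91, 0) (91, 21.5065)]  |A|=387.0502
7. ⊥bis P8·P5 via (75.67,11.085): [(77.8702, 14.2595) (67.9871, 0) (91, 0) (91, 21.5065)]  |A|=305.2638
8. ⊥bis P8·P6 via (83.47,15.83): [(82.3682, 16.7422) (77.8702, 14.2595) (67.9871, 0) (91, 0) (91, 9.5959)]  |A|=253.859
9. ⊥bis P8·P7 via (48.035,11.855): [(82.3682, 16.7422) (77.8702, 14.2595) (67.9871, 0) (91, 0) (91, 9.5959)]  |A|=253.859
10. canonical 5-gon: [(82.3682, 16.7422) (77.8702, 14.2595) (67.9871, 0) (91, 0) (91, 9.5959)]
11. shoelace: 253.859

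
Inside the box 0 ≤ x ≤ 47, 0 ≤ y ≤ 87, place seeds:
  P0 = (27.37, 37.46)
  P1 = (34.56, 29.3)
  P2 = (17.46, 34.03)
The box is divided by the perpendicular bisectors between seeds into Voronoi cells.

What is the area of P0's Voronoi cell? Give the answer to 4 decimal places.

Area of P0's cell: 1678.8169

1. box [0,47]×[0,87]: [(0, 0) (47, 0) (47, 87) (0, 87)]
2. ⊥bis P0·P1 via (30.965,33.38): [(0, 6.0959) (47, 47.5089) (47, 87) (0, 87)]  |A|=2829.288
3. ⊥bis P0·P2 via (22.415,35.745): [(25.0404, 28.1597) (47, 47.5089) (47, 87) (4.6749, 87)]  |A|=1678.8169
4. canonical 4-gon: [(25.0404, 28.1597) (47, 47.5089) (47, 87) (4.6749, 87)]
5. shoelace: 1678.8169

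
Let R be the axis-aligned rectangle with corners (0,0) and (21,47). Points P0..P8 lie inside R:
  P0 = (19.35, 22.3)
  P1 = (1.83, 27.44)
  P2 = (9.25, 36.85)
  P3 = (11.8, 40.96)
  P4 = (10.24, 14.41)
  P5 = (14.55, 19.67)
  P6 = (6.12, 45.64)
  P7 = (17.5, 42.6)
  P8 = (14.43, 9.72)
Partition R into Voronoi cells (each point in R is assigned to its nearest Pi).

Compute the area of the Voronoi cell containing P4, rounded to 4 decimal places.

1. box [0,21]×[0,47]: [(0, 0) (21, 0) (21, 47) (0, 47)]
2. ⊥bis P4·P0 via (14.795,18.355): [(0, 35.4377) (0, 0) (21, 0) (21, 11.1905)]  |A|=489.5965
3. ⊥bis P4·P1 via (6.035,20.925): [(10.2263, 23.6302) (0, 17.0298) (0, 0) (21, 0) (21, 11.1905)]  |A|=395.4746
4. ⊥bis P4·P2 via (9.745,25.63): [(10.2263, 23.6302) (0, 17.0298) (0, 0) (21, 0) (21, 11.1905)]  |A|=395.4746
5. ⊥bis P4·P3 via (11.02,27.685): [(10.2263, 23.6302) (0, 17.0298) (0, 0) (21, 0) (21, 11.1905)]  |A|=395.4746
6. ⊥bis P4·P5 via (12.395,17.04): [(6.9405, 21.5094) (0, 17.0298) (0, 0) (21, 0) (21, 9.9891)]  |A|=355.1675
7. ⊥bis P4·P6 via (8.18,30.025): [(6.9405, 21.5094) (0, 17.0298) (0, 0) (21, 0) (21, 9.9891)]  |A|=355.1675
8. ⊥bis P4·P7 via (13.87,28.505): [(6.9405, 21.5094) (0, 17.0298) (0, 0) (21, 0) (21, 9.9891)]  |A|=355.1675
9. ⊥bis P4·P8 via (12.335,12.065): [(15.2683, 14.6856) (6.9405, 21.5094) (0, 17.0298) (0, 1.045)]  |A|=164.3634
10. canonical 4-gon: [(15.2683, 14.6856) (6.9405, 21.5094) (0, 17.0298) (0, 1.045)]
11. shoelace: 164.3634

Area of P4's cell: 164.3634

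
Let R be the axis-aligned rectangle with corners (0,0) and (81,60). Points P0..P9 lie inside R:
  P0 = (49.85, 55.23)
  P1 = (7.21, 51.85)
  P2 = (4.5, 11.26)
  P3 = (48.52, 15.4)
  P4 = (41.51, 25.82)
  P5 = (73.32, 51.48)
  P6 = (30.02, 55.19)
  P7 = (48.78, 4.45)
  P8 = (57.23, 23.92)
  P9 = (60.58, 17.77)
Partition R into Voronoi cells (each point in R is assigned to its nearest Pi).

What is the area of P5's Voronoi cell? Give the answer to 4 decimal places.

Area of P5's cell: 509.4158

1. box [0,81]×[0,60]: [(0, 0) (81, 0) (81, 60) (0, 60)]
2. ⊥bis P5·P0 via (61.585,53.355): [(53.06, 0) (81, 0) (81, 60) (62.6467, 60)]  |A|=1388.7975
3. ⊥bis P5·P1 via (40.265,51.665): [(53.06, 0) (81, 0) (81, 60) (62.6467, 60)]  |A|=1388.7975
4. ⊥bis P5·P2 via (38.91,31.37): [(53.9582, 5.6212) (57.2434, 0) (81, 0) (81, 60) (62.6467, 60)]  |A|=1377.0398
5. ⊥bis P5·P3 via (60.92,33.44): [(58.6521, 34.9989) (81, 19.6378) (81, 60) (62.6467, 60)]  |A|=680.4319
6. ⊥bis P5·P4 via (57.415,38.65): [(58.9345, 36.7663) (62.4861, 32.3636) (81, 19.6378) (81, 60) (62.6467, 60)]  |A|=676.6716
7. ⊥bis P5·P6 via (51.67,53.335): [(58.9345, 36.7663) (62.4861, 32.3636) (81, 19.6378) (81, 60) (62.6467, 60)]  |A|=676.6716
8. ⊥bis P5·P7 via (61.05,27.965): [(58.9345, 36.7663) (62.4861, 32.3636) (81, 19.6378) (81, 60) (62.6467, 60)]  |A|=676.6716
9. ⊥bis P5·P8 via (65.275,37.7): [(59.6119, 41.0062) (81, 28.5195) (81, 60) (62.6467, 60)]  |A|=510.9531
10. ⊥bis P5·P9 via (66.95,34.625): [(59.6119, 41.0062) (77.1357, 30.7755) (81, 29.3151) (81, 60) (62.6467, 60)]  |A|=509.4158
11. canonical 5-gon: [(59.6119, 41.0062) (77.1357, 30.7755) (81, 29.3151) (81, 60) (62.6467, 60)]
12. shoelace: 509.4158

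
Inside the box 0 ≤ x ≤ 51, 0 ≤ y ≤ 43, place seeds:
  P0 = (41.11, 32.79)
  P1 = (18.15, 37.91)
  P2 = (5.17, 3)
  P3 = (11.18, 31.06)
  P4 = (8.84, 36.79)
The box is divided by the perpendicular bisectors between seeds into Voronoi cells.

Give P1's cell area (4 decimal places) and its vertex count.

1. box [0,51]×[0,43]: [(0, 0) (51, 0) (51, 43) (0, 43)]
2. ⊥bis P1·P0 via (29.63,35.35): [(0, 0) (21.7471, 0) (31.3359, 43) (0, 43)]  |A|=1141.2844
3. ⊥bis P1·P2 via (11.66,20.455): [(0, 24.7903) (25.1869, 15.4255) (31.3359, 43) (0, 43)]  |A|=661.3585
4. ⊥bis P1·P3 via (14.665,34.485): [(26.7052, 22.2339) (31.3359, 43) (6.2966, 43)]  |A|=259.9843
5. ⊥bis P1·P4 via (13.495,37.35): [(13.7245, 35.4419) (26.7052, 22.2339) (31.3359, 43) (12.8153, 43)]  |A|=235.3499
6. canonical 4-gon: [(13.7245, 35.4419) (26.7052, 22.2339) (31.3359, 43) (12.8153, 43)]
7. shoelace: 235.3499

Area of P1's cell: 235.3499 (4 vertices)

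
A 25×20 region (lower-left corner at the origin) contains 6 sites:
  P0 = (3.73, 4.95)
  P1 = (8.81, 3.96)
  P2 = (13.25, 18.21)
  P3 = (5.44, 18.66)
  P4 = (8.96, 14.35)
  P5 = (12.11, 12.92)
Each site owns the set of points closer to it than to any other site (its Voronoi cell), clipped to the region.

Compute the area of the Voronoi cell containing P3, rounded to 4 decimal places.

1. box [0,25]×[0,20]: [(0, 0) (25, 0) (25, 20) (0, 20)]
2. ⊥bis P3·P0 via (4.585,11.805): [(0, 12.3769) (25, 9.2587) (25, 20) (0, 20)]  |A|=229.5553
3. ⊥bis P3·P1 via (7.125,11.31): [(0, 12.3769) (7.6284, 11.4254) (25, 15.4079) (25, 20) (0, 20)]  |A|=176.1449
4. ⊥bis P3·P2 via (9.345,18.435): [(0, 12.3769) (7.6284, 11.4254) (8.9587, 11.7304) (9.4352, 20) (0, 20)]  |A|=74.9554
5. ⊥bis P3·P4 via (7.2,16.505): [(0, 12.3769) (1.8612, 12.1447) (9.3342, 18.248) (9.4352, 20) (0, 20)]  |A|=50.39
6. ⊥bis P3·P5 via (8.775,15.79): [(0, 12.3769) (1.8612, 12.1447) (9.3342, 18.248) (9.4352, 20) (0, 20)]  |A|=50.39
7. canonical 5-gon: [(0, 12.3769) (1.8612, 12.1447) (9.3342, 18.248) (9.4352, 20) (0, 20)]
8. shoelace: 50.39

Area of P3's cell: 50.3900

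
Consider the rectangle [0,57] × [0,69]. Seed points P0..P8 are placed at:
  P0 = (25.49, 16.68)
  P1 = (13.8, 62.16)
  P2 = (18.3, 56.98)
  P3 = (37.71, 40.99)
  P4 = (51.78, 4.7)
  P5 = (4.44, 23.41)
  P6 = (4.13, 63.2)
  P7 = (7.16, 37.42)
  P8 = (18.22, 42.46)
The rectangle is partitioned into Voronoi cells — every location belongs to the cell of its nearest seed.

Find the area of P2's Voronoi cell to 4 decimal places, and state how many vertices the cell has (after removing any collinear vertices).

1. box [0,57]×[0,69]: [(0, 0) (57, 0) (57, 69) (0, 69)]
2. ⊥bis P2·P0 via (21.895,36.83): [(0, 32.9237) (57, 43.0932) (57, 69) (0, 69)]  |A|=1766.5206
3. ⊥bis P2·P1 via (16.05,59.57): [(0, 45.6269) (0, 32.9237) (57, 43.0932) (57, 69) (26.905, 69)]  |A|=1452.0949
4. ⊥bis P2·P3 via (28.005,48.985): [(0, 45.6269) (0, 32.9237) (17.3191, 36.0136) (44.4934, 69) (26.905, 69)]  |A|=731.8181
5. ⊥bis P2·P4 via (35.04,30.84): [(0, 45.6269) (0, 32.9237) (17.3191, 36.0136) (44.4934, 69) (26.905, 69)]  |A|=731.8181
6. ⊥bis P2·P5 via (11.37,40.195): [(0, 45.6269) (0, 44.8893) (18.3796, 37.3009) (44.4934, 69) (26.905, 69)]  |A|=612.3467
7. ⊥bis P2·P6 via (11.215,60.09): [(7.8659, 52.4602) (3.8456, 43.3016) (18.3796, 37.3009) (44.4934, 69) (26.905, 69)]  |A|=588.6437
8. ⊥bis P2·P7 via (12.73,47.2): [(7.8659, 52.4602) (6.9915, 50.4683) (22.1261, 41.8487) (44.4934, 69) (26.905, 69)]  |A|=476.5645
9. ⊥bis P2·P8 via (18.26,49.72): [(7.8659, 52.4602) (6.9915, 50.4683) (8.2081, 49.7754) (28.5637, 49.6632) (44.4934, 69) (26.905, 69)]  |A|=396.6681
10. canonical 6-gon: [(7.8659, 52.4602) (6.9915, 50.4683) (8.2081, 49.7754) (28.5637, 49.6632) (44.4934, 69) (26.905, 69)]
11. shoelace: 396.6681

Area of P2's cell: 396.6681 (6 vertices)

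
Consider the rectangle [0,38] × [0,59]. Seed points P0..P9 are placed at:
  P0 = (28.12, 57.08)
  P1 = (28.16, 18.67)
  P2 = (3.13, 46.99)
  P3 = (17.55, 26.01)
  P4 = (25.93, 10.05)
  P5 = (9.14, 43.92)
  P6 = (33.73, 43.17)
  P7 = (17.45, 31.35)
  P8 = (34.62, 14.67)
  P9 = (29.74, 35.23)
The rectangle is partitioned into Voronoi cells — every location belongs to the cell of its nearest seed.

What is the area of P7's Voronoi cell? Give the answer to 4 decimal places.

1. box [0,38]×[0,59]: [(0, 0) (38, 0) (38, 59) (0, 59)]
2. ⊥bis P7·P0 via (22.785,44.215): [(0, 53.6637) (0, 0) (38, 0) (38, 37.9055)]  |A|=1739.815
3. ⊥bis P7·P1 via (22.805,25.01): [(0, 53.6637) (0, 5.748) (38, 37.8443) (38, 37.9055)]  |A|=911.5611
4. ⊥bis P7·P2 via (10.29,39.17): [(17.9775, 46.2086) (0, 29.7485) (0, 5.748) (38, 37.8443) (38, 37.9055)]  |A|=696.5932
5. ⊥bis P7·P3 via (17.5,28.68): [(17.9775, 46.2086) (0, 29.7485) (0, 28.3523) (27.3689, 28.8648) (38, 37.8443) (38, 37.9055)]  |A|=387.2671
6. ⊥bis P7·P4 via (21.69,20.7): [(17.9775, 46.2086) (0, 29.7485) (0, 28.3523) (27.3689, 28.8648) (38, 37.8443) (38, 37.9055)]  |A|=387.2671
7. ⊥bis P7·P5 via (13.295,37.635): [(23.0696, 44.097) (0, 28.8457) (0, 28.3523) (27.3689, 28.8648) (38, 37.8443) (38, 37.9055)]  |A|=315.9638
8. ⊥bis P7·P6 via (25.59,37.26): [(21.4185, 43.0055) (0, 28.8457) (0, 28.3523) (27.3689, 28.8648) (30.0445, 31.1247)]  |A|=225.9568
9. ⊥bis P7·P8 via (26.035,23.01): [(21.4185, 43.0055) (0, 28.8457) (0, 28.3523) (27.3689, 28.8648) (30.0445, 31.1247)]  |A|=225.9568
10. ⊥bis P7·P9 via (23.595,33.29): [(20.6816, 42.5183) (0, 28.8457) (0, 28.3523) (25.006, 28.8206)]  |A|=177.3774
11. canonical 4-gon: [(20.6816, 42.5183) (0, 28.8457) (0, 28.3523) (25.006, 28.8206)]
12. shoelace: 177.3774

Area of P7's cell: 177.3774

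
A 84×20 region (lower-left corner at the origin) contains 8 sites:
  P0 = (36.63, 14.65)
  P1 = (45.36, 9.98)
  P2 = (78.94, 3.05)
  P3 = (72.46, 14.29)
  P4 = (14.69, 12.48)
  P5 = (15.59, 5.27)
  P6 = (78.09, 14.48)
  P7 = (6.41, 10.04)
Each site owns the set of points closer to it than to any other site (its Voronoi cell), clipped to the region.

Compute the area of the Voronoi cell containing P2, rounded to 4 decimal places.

Area of P2's cell: 138.7465

1. box [0,84]×[0,20]: [(0, 0) (84, 0) (84, 20) (0, 20)]
2. ⊥bis P2·P0 via (57.785,8.85): [(55.3586, 0) (84, 0) (84, 20) (60.842, 20)]  |A|=517.9942
3. ⊥bis P2·P1 via (62.15,6.515): [(60.8055, 0) (84, 0) (84, 20) (64.9329, 20)]  |A|=422.6158
4. ⊥bis P2·P3 via (75.7,8.67): [(60.825, 0.0943) (60.8055, 0) (84, 0) (84, 13.4551)]  |A|=157.005
5. ⊥bis P2·P4 via (46.815,7.765): [(60.825, 0.0943) (60.8055, 0) (84, 0) (84, 13.4551)]  |A|=157.005
6. ⊥bis P2·P5 via (47.265,4.16): [(60.825, 0.0943) (60.8055, 0) (84, 0) (84, 13.4551)]  |A|=157.005
7. ⊥bis P2·P6 via (78.515,8.765): [(75.4723, 8.5387) (60.825, 0.0943) (60.8055, 0) (84, 0) (84, 9.1729)]  |A|=138.7465
8. ⊥bis P2·P7 via (42.675,6.545): [(75.4723, 8.5387) (60.825, 0.0943) (60.8055, 0) (84, 0) (84, 9.1729)]  |A|=138.7465
9. canonical 5-gon: [(75.4723, 8.5387) (60.825, 0.0943) (60.8055, 0) (84, 0) (84, 9.1729)]
10. shoelace: 138.7465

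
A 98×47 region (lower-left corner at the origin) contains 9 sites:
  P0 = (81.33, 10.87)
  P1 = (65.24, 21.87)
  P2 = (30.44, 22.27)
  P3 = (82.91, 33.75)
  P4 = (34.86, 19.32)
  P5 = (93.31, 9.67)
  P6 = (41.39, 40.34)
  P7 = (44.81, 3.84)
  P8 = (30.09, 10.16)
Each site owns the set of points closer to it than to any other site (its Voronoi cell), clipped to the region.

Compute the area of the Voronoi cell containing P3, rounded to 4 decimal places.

1. box [0,98]×[0,47]: [(0, 0) (98, 0) (98, 47) (0, 47)]
2. ⊥bis P3·P0 via (82.12,22.31): [(0, 27.9809) (98, 21.2134) (98, 47) (0, 47)]  |A|=2195.481
3. ⊥bis P3·P1 via (74.075,27.81): [(77.5611, 22.6248) (98, 21.2134) (98, 47) (61.1731, 47)]  |A|=712.3562
4. ⊥bis P3·P2 via (56.675,28.01): [(77.5611, 22.6248) (98, 21.2134) (98, 47) (61.1731, 47)]  |A|=712.3562
5. ⊥bis P3·P4 via (58.885,26.535): [(77.5611, 22.6248) (98, 21.2134) (98, 47) (61.1731, 47)]  |A|=712.3562
6. ⊥bis P3·P5 via (88.11,21.71): [(77.5611, 22.6248) (88.482, 21.8707) (98, 25.9814) (98, 47) (61.1731, 47)]  |A|=689.6651
7. ⊥bis P3·P6 via (62.15,37.045): [(63.2417, 43.9232) (77.5611, 22.6248) (88.482, 21.8707) (98, 25.9814) (98, 47) (63.73, 47)]  |A|=685.7314
8. ⊥bis P3·P7 via (63.86,18.795): [(63.2417, 43.9232) (77.5611, 22.6248) (88.482, 21.8707) (98, 25.9814) (98, 47) (63.73, 47)]  |A|=685.7314
9. ⊥bis P3·P8 via (56.5,21.955): [(63.2417, 43.9232) (77.5611, 22.6248) (88.482, 21.8707) (98, 25.9814) (98, 47) (63.73, 47)]  |A|=685.7314
10. canonical 6-gon: [(63.2417, 43.9232) (77.5611, 22.6248) (88.482, 21.8707) (98, 25.9814) (98, 47) (63.73, 47)]
11. shoelace: 685.7314

Area of P3's cell: 685.7314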